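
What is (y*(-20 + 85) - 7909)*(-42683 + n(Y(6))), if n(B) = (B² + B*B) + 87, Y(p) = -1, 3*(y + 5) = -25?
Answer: 373790746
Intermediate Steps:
y = -40/3 (y = -5 + (⅓)*(-25) = -5 - 25/3 = -40/3 ≈ -13.333)
n(B) = 87 + 2*B² (n(B) = (B² + B²) + 87 = 2*B² + 87 = 87 + 2*B²)
(y*(-20 + 85) - 7909)*(-42683 + n(Y(6))) = (-40*(-20 + 85)/3 - 7909)*(-42683 + (87 + 2*(-1)²)) = (-40/3*65 - 7909)*(-42683 + (87 + 2*1)) = (-2600/3 - 7909)*(-42683 + (87 + 2)) = -26327*(-42683 + 89)/3 = -26327/3*(-42594) = 373790746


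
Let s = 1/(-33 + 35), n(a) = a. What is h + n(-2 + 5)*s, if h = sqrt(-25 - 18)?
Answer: 3/2 + I*sqrt(43) ≈ 1.5 + 6.5574*I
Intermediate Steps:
h = I*sqrt(43) (h = sqrt(-43) = I*sqrt(43) ≈ 6.5574*I)
s = 1/2 ≈ 0.50000
h + n(-2 + 5)*s = I*sqrt(43) + (-2 + 5)*(1/2) = I*sqrt(43) + 3*(1/2) = I*sqrt(43) + 3/2 = 3/2 + I*sqrt(43)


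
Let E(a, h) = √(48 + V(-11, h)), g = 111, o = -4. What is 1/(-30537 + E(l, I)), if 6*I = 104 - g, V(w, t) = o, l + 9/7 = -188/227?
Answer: -30537/932508325 - 2*√11/932508325 ≈ -3.2754e-5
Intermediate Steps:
l = -3359/1589 (l = -9/7 - 188/227 = -3359/1589 ≈ -2.1139)
V(w, t) = -4
I = -7/6 (I = (104 - 1*111)/6 = (104 - 111)/6 = (⅙)*(-7) = -7/6 ≈ -1.1667)
E(a, h) = 2*√11 (E(a, h) = √(48 - 4) = √44 = 2*√11)
1/(-30537 + E(l, I)) = 1/(-30537 + 2*√11)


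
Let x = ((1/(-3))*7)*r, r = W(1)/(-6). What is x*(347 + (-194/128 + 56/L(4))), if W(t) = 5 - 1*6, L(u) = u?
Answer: -53683/384 ≈ -139.80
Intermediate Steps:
W(t) = -1 (W(t) = 5 - 6 = -1)
r = ⅙ (r = -1/(-6) = -1*(-⅙) = ⅙ ≈ 0.16667)
x = -7/18 (x = ((1/(-3))*7)*(⅙) = ((1*(-⅓))*7)*(⅙) = -⅓*7*(⅙) = -7/3*⅙ = -7/18 ≈ -0.38889)
x*(347 + (-194/128 + 56/L(4))) = -7*(347 + (-194/128 + 56/4))/18 = -7*(347 + (-194*1/128 + 56*(¼)))/18 = -7*(347 + (-97/64 + 14))/18 = -7*(347 + 799/64)/18 = -7/18*23007/64 = -53683/384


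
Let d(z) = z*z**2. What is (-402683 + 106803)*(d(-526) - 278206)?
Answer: 43142198298160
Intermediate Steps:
d(z) = z**3
(-402683 + 106803)*(d(-526) - 278206) = (-402683 + 106803)*((-526)**3 - 278206) = -295880*(-145531576 - 278206) = -295880*(-145809782) = 43142198298160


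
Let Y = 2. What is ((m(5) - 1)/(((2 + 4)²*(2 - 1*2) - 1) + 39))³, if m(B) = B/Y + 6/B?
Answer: 19683/54872000 ≈ 0.00035871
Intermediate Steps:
m(B) = B/2 + 6/B
((m(5) - 1)/(((2 + 4)²*(2 - 1*2) - 1) + 39))³ = ((((½)*5 + 6/5) - 1)/(((2 + 4)²*(2 - 1*2) - 1) + 39))³ = (((5/2 + 6*(⅕)) - 1)/((6²*(2 - 2) - 1) + 39))³ = (((5/2 + 6/5) - 1)/((36*0 - 1) + 39))³ = ((37/10 - 1)/((0 - 1) + 39))³ = (27/(10*(-1 + 39)))³ = ((27/10)/38)³ = ((27/10)*(1/38))³ = (27/380)³ = 19683/54872000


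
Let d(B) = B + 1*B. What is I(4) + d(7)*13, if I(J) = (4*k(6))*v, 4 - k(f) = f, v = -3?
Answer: 206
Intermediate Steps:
k(f) = 4 - f
I(J) = 24 (I(J) = (4*(4 - 1*6))*(-3) = (4*(4 - 6))*(-3) = (4*(-2))*(-3) = -8*(-3) = 24)
d(B) = 2*B (d(B) = B + B = 2*B)
I(4) + d(7)*13 = 24 + (2*7)*13 = 24 + 14*13 = 24 + 182 = 206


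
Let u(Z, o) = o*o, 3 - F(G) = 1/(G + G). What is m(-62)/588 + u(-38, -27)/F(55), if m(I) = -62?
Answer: 3366523/13818 ≈ 243.63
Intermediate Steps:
F(G) = 3 - 1/(2*G) (F(G) = 3 - 1/(G + G) = 3 - 1/(2*G))
u(Z, o) = o²
m(-62)/588 + u(-38, -27)/F(55) = -62/588 + (-27)²/(3 - ½/55) = -62*1/588 + 729/(3 - ½*1/55) = -31/294 + 729/(3 - 1/110) = -31/294 + 729/(329/110) = -31/294 + 729*(110/329) = -31/294 + 80190/329 = 3366523/13818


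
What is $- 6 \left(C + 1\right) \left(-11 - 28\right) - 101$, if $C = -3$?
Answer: $-569$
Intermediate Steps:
$- 6 \left(C + 1\right) \left(-11 - 28\right) - 101 = - 6 \left(-3 + 1\right) \left(-11 - 28\right) - 101 = \left(-6\right) \left(-2\right) \left(-11 - 28\right) - 101 = 12 \left(-39\right) - 101 = -468 - 101 = -569$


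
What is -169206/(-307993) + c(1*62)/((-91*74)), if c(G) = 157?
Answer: 155868329/296289266 ≈ 0.52607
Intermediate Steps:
-169206/(-307993) + c(1*62)/((-91*74)) = -169206/(-307993) + 157/((-91*74)) = -169206*(-1/307993) + 157/(-6734) = 169206/307993 + 157*(-1/6734) = 169206/307993 - 157/6734 = 155868329/296289266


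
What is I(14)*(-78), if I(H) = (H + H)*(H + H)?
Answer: -61152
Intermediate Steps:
I(H) = 4*H² (I(H) = (2*H)*(2*H) = 4*H²)
I(14)*(-78) = (4*14²)*(-78) = (4*196)*(-78) = 784*(-78) = -61152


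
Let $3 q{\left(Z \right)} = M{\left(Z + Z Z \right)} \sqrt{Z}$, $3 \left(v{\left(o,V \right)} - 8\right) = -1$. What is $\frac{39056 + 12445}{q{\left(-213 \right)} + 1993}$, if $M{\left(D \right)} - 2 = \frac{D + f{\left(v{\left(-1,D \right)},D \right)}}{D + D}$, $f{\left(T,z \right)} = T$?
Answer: $\frac{318360586467184704}{12320465205540841} - \frac{133120671029208 i \sqrt{213}}{12320465205540841} \approx 25.84 - 0.15769 i$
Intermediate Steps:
$v{\left(o,V \right)} = \frac{23}{3}$ ($v{\left(o,V \right)} = 8 + \frac{1}{3} \left(-1\right) = 8 - \frac{1}{3} = \frac{23}{3}$)
$M{\left(D \right)} = 2 + \frac{\frac{23}{3} + D}{2 D}$ ($M{\left(D \right)} = 2 + \frac{D + \frac{23}{3}}{D + D} = 2 + \frac{\frac{23}{3} + D}{2 D}$)
$q{\left(Z \right)} = \frac{\sqrt{Z} \left(23 + 15 Z + 15 Z^{2}\right)}{18 \left(Z + Z^{2}\right)}$ ($q{\left(Z \right)} = \frac{\frac{23 + 15 \left(Z + Z Z\right)}{6 \left(Z + Z Z\right)} \sqrt{Z}}{3} = \frac{\frac{23 + 15 \left(Z + Z^{2}\right)}{6 \left(Z + Z^{2}\right)} \sqrt{Z}}{3} = \frac{\frac{23 + \left(15 Z + 15 Z^{2}\right)}{6 \left(Z + Z^{2}\right)} \sqrt{Z}}{3} = \frac{\frac{23 + 15 Z + 15 Z^{2}}{6 \left(Z + Z^{2}\right)} \sqrt{Z}}{3} = \frac{\frac{1}{6} \sqrt{Z} \frac{1}{Z + Z^{2}} \left(23 + 15 Z + 15 Z^{2}\right)}{3} = \frac{\sqrt{Z} \left(23 + 15 Z + 15 Z^{2}\right)}{18 \left(Z + Z^{2}\right)}$)
$\frac{39056 + 12445}{q{\left(-213 \right)} + 1993} = \frac{39056 + 12445}{\frac{23 + 15 \left(-213\right) \left(1 - 213\right)}{18 i \sqrt{213} \left(1 - 213\right)} + 1993} = \frac{51501}{\frac{- \frac{i \sqrt{213}}{213} \left(23 + 15 \left(-213\right) \left(-212\right)\right)}{18 \left(-212\right)} + 1993} = \frac{51501}{\frac{1}{18} \left(- \frac{i \sqrt{213}}{213}\right) \left(- \frac{1}{212}\right) \left(23 + 677340\right) + 1993} = \frac{51501}{\frac{1}{18} \left(- \frac{i \sqrt{213}}{213}\right) \left(- \frac{1}{212}\right) 677363 + 1993} = \frac{51501}{\frac{677363 i \sqrt{213}}{812808} + 1993} = \frac{51501}{1993 + \frac{677363 i \sqrt{213}}{812808}}$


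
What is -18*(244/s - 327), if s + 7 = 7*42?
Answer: 1684890/287 ≈ 5870.7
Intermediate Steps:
s = 287 (s = -7 + 7*42 = -7 + 294 = 287)
-18*(244/s - 327) = -18*(244/287 - 327) = -18*(-93605/287) = 1684890/287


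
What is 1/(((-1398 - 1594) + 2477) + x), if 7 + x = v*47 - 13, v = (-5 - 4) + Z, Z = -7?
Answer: -1/1287 ≈ -0.00077700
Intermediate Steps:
v = -16 (v = (-5 - 4) - 7 = -9 - 7 = -16)
x = -772 (x = -7 + (-16*47 - 13) = -7 + (-752 - 13) = -7 - 765 = -772)
1/(((-1398 - 1594) + 2477) + x) = 1/(((-1398 - 1594) + 2477) - 772) = 1/((-2992 + 2477) - 772) = 1/(-515 - 772) = 1/(-1287) = -1/1287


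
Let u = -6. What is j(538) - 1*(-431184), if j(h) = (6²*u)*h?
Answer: 314976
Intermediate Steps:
j(h) = -216*h (j(h) = (6²*(-6))*h = (36*(-6))*h = -216*h)
j(538) - 1*(-431184) = -216*538 - 1*(-431184) = -116208 + 431184 = 314976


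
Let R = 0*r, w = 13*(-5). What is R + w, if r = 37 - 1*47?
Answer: -65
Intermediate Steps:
r = -10 (r = 37 - 47 = -10)
w = -65
R = 0 (R = 0*(-10) = 0)
R + w = 0 - 65 = -65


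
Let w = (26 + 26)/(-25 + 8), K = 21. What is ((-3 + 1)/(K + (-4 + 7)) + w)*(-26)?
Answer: 8333/102 ≈ 81.696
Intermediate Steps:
w = -52/17 (w = 52/(-17) = 52*(-1/17) = -52/17 ≈ -3.0588)
((-3 + 1)/(K + (-4 + 7)) + w)*(-26) = ((-3 + 1)/(21 + (-4 + 7)) - 52/17)*(-26) = (-2/(21 + 3) - 52/17)*(-26) = (-2/24 - 52/17)*(-26) = (-2*1/24 - 52/17)*(-26) = (-1/12 - 52/17)*(-26) = -641/204*(-26) = 8333/102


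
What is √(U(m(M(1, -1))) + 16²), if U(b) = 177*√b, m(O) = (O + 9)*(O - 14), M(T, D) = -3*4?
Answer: √(256 + 177*√78) ≈ 42.652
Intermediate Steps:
M(T, D) = -12
m(O) = (-14 + O)*(9 + O) (m(O) = (9 + O)*(-14 + O) = (-14 + O)*(9 + O))
√(U(m(M(1, -1))) + 16²) = √(177*√(-126 + (-12)² - 5*(-12)) + 16²) = √(177*√(-126 + 144 + 60) + 256) = √(177*√78 + 256) = √(256 + 177*√78)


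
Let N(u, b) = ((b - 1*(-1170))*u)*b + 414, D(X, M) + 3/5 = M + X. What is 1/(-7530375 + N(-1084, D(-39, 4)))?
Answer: 25/906174719 ≈ 2.7588e-8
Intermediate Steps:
D(X, M) = -⅗ + M + X (D(X, M) = -⅗ + (M + X) = -⅗ + M + X)
N(u, b) = 414 + b*u*(1170 + b) (N(u, b) = ((b + 1170)*u)*b + 414 = ((1170 + b)*u)*b + 414 = (u*(1170 + b))*b + 414 = b*u*(1170 + b) + 414 = 414 + b*u*(1170 + b))
1/(-7530375 + N(-1084, D(-39, 4))) = 1/(-7530375 + (414 - 1084*(-⅗ + 4 - 39)² + 1170*(-⅗ + 4 - 39)*(-1084))) = 1/(-7530375 + (414 - 1084*(-178/5)² + 1170*(-178/5)*(-1084))) = 1/(-7530375 + (414 - 1084*31684/25 + 45150768)) = 1/(-7530375 + (414 - 34345456/25 + 45150768)) = 1/(-7530375 + 1094434094/25) = 1/(906174719/25) = 25/906174719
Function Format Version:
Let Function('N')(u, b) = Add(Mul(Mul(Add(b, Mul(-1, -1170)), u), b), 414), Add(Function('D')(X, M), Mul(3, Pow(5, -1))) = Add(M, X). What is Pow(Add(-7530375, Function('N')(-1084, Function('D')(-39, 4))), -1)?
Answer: Rational(25, 906174719) ≈ 2.7588e-8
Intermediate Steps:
Function('D')(X, M) = Add(Rational(-3, 5), M, X) (Function('D')(X, M) = Add(Rational(-3, 5), Add(M, X)) = Add(Rational(-3, 5), M, X))
Function('N')(u, b) = Add(414, Mul(b, u, Add(1170, b))) (Function('N')(u, b) = Add(Mul(Mul(Add(b, 1170), u), b), 414) = Add(Mul(Mul(Add(1170, b), u), b), 414) = Add(Mul(Mul(u, Add(1170, b)), b), 414) = Add(Mul(b, u, Add(1170, b)), 414) = Add(414, Mul(b, u, Add(1170, b))))
Pow(Add(-7530375, Function('N')(-1084, Function('D')(-39, 4))), -1) = Pow(Add(-7530375, Add(414, Mul(-1084, Pow(Add(Rational(-3, 5), 4, -39), 2)), Mul(1170, Add(Rational(-3, 5), 4, -39), -1084))), -1) = Pow(Add(-7530375, Add(414, Mul(-1084, Pow(Rational(-178, 5), 2)), Mul(1170, Rational(-178, 5), -1084))), -1) = Pow(Add(-7530375, Add(414, Mul(-1084, Rational(31684, 25)), 45150768)), -1) = Pow(Add(-7530375, Add(414, Rational(-34345456, 25), 45150768)), -1) = Pow(Add(-7530375, Rational(1094434094, 25)), -1) = Pow(Rational(906174719, 25), -1) = Rational(25, 906174719)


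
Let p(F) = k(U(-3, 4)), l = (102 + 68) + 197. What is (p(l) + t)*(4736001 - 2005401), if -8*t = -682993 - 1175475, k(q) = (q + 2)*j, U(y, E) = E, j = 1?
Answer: 634357973700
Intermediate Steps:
k(q) = 2 + q (k(q) = (q + 2)*1 = (2 + q)*1 = 2 + q)
t = 464617/2 (t = -(-682993 - 1175475)/8 = -⅛*(-1858468) = 464617/2 ≈ 2.3231e+5)
l = 367 (l = 170 + 197 = 367)
p(F) = 6 (p(F) = 2 + 4 = 6)
(p(l) + t)*(4736001 - 2005401) = (6 + 464617/2)*(4736001 - 2005401) = (464629/2)*2730600 = 634357973700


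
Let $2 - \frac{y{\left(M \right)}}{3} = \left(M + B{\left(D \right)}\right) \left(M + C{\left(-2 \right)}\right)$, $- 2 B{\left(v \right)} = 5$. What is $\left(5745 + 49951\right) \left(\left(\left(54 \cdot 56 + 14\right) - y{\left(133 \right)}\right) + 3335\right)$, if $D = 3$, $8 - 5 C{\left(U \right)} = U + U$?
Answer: $\frac{16535056328}{5} \approx 3.307 \cdot 10^{9}$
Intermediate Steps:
$C{\left(U \right)} = \frac{8}{5} - \frac{2 U}{5}$ ($C{\left(U \right)} = \frac{8}{5} - \frac{U + U}{5} = \frac{8}{5} - \frac{2 U}{5}$)
$B{\left(v \right)} = - \frac{5}{2}$ ($B{\left(v \right)} = \left(- \frac{1}{2}\right) 5 = - \frac{5}{2}$)
$y{\left(M \right)} = 6 - 3 \left(- \frac{5}{2} + M\right) \left(\frac{12}{5} + M\right)$ ($y{\left(M \right)} = 6 - 3 \left(M - \frac{5}{2}\right) \left(M + \left(\frac{8}{5} - - \frac{4}{5}\right)\right) = 6 - 3 \left(- \frac{5}{2} + M\right) \left(M + \left(\frac{8}{5} + \frac{4}{5}\right)\right) = 6 - 3 \left(- \frac{5}{2} + M\right) \left(M + \frac{12}{5}\right) = 6 - 3 \left(- \frac{5}{2} + M\right) \left(\frac{12}{5} + M\right)$)
$\left(5745 + 49951\right) \left(\left(\left(54 \cdot 56 + 14\right) - y{\left(133 \right)}\right) + 3335\right) = \left(5745 + 49951\right) \left(\left(\left(54 \cdot 56 + 14\right) - \left(24 - 3 \cdot 133^{2} + \frac{3}{10} \cdot 133\right)\right) + 3335\right) = 55696 \left(\left(\left(3024 + 14\right) - \left(24 - 53067 + \frac{399}{10}\right)\right) + 3335\right) = 55696 \left(\left(3038 - \left(24 - 53067 + \frac{399}{10}\right)\right) + 3335\right) = 55696 \left(\left(3038 - - \frac{530031}{10}\right) + 3335\right) = 55696 \left(\left(3038 + \frac{530031}{10}\right) + 3335\right) = 55696 \left(\frac{560411}{10} + 3335\right) = 55696 \cdot \frac{593761}{10} = \frac{16535056328}{5}$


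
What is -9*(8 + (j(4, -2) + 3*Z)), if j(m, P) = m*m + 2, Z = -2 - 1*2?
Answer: -126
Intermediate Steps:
Z = -4 (Z = -2 - 2 = -4)
j(m, P) = 2 + m² (j(m, P) = m² + 2 = 2 + m²)
-9*(8 + (j(4, -2) + 3*Z)) = -9*(8 + ((2 + 4²) + 3*(-4))) = -9*(8 + ((2 + 16) - 12)) = -9*(8 + (18 - 12)) = -9*(8 + 6) = -9*14 = -126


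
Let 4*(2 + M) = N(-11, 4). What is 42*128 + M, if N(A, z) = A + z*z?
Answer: 21501/4 ≈ 5375.3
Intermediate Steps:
N(A, z) = A + z²
M = -¾ (M = -2 + (-11 + 4²)/4 = -2 + (-11 + 16)/4 = -2 + (¼)*5 = -2 + 5/4 = -¾ ≈ -0.75000)
42*128 + M = 42*128 - ¾ = 5376 - ¾ = 21501/4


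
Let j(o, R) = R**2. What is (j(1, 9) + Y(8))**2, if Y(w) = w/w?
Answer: 6724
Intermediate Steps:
Y(w) = 1
(j(1, 9) + Y(8))**2 = (9**2 + 1)**2 = (81 + 1)**2 = 82**2 = 6724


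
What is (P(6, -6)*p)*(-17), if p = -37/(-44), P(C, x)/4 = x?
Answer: 3774/11 ≈ 343.09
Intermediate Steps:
P(C, x) = 4*x
p = 37/44 (p = -37*(-1/44) = 37/44 ≈ 0.84091)
(P(6, -6)*p)*(-17) = ((4*(-6))*(37/44))*(-17) = -24*37/44*(-17) = -222/11*(-17) = 3774/11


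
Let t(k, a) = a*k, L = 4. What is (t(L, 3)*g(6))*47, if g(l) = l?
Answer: 3384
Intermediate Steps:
(t(L, 3)*g(6))*47 = ((3*4)*6)*47 = (12*6)*47 = 72*47 = 3384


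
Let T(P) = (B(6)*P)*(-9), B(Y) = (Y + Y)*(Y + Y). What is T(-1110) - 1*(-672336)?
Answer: 2110896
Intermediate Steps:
B(Y) = 4*Y² (B(Y) = (2*Y)*(2*Y) = 4*Y²)
T(P) = -1296*P (T(P) = ((4*6²)*P)*(-9) = ((4*36)*P)*(-9) = (144*P)*(-9) = -1296*P)
T(-1110) - 1*(-672336) = -1296*(-1110) - 1*(-672336) = 1438560 + 672336 = 2110896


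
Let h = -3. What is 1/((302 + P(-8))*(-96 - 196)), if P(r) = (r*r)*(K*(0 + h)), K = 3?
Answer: 1/80008 ≈ 1.2499e-5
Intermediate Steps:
P(r) = -9*r**2 (P(r) = (r*r)*(3*(0 - 3)) = r**2*(3*(-3)) = r**2*(-9) = -9*r**2)
1/((302 + P(-8))*(-96 - 196)) = 1/((302 - 9*(-8)**2)*(-96 - 196)) = 1/((302 - 9*64)*(-292)) = 1/((302 - 576)*(-292)) = 1/(-274*(-292)) = 1/80008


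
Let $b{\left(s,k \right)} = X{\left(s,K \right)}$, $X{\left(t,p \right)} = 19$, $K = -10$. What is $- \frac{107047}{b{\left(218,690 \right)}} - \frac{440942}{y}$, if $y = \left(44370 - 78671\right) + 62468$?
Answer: $- \frac{3023570747}{535173} \approx -5649.7$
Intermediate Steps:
$b{\left(s,k \right)} = 19$
$y = 28167$ ($y = \left(44370 - 78671\right) + 62468 = -34301 + 62468 = 28167$)
$- \frac{107047}{b{\left(218,690 \right)}} - \frac{440942}{y} = - \frac{107047}{19} - \frac{440942}{28167} = - \frac{3023570747}{535173}$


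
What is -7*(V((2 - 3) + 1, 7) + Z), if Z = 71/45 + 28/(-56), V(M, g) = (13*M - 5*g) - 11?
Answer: 28301/90 ≈ 314.46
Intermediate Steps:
V(M, g) = -11 - 5*g + 13*M (V(M, g) = (-5*g + 13*M) - 11 = -11 - 5*g + 13*M)
Z = 97/90 (Z = 71*(1/45) + 28*(-1/56) = 71/45 - ½ = 97/90 ≈ 1.0778)
-7*(V((2 - 3) + 1, 7) + Z) = -7*((-11 - 5*7 + 13*((2 - 3) + 1)) + 97/90) = -7*((-11 - 35 + 13*(-1 + 1)) + 97/90) = -7*((-11 - 35 + 13*0) + 97/90) = -7*((-11 - 35 + 0) + 97/90) = -7*(-46 + 97/90) = -7*(-4043/90) = 28301/90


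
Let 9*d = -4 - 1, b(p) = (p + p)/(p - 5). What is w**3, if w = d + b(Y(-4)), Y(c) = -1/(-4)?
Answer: -1442897/5000211 ≈ -0.28857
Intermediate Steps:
Y(c) = 1/4 (Y(c) = -1*(-1/4) = 1/4)
b(p) = 2*p/(-5 + p) (b(p) = (2*p)/(-5 + p) = 2*p/(-5 + p))
d = -5/9 (d = (-4 - 1)/9 = (1/9)*(-5) = -5/9 ≈ -0.55556)
w = -113/171 (w = -5/9 + 2*(1/4)/(-5 + 1/4) = -5/9 + 2*(1/4)/(-19/4) = -5/9 + 2*(1/4)*(-4/19) = -5/9 - 2/19 = -113/171 ≈ -0.66082)
w**3 = (-113/171)**3 = -1442897/5000211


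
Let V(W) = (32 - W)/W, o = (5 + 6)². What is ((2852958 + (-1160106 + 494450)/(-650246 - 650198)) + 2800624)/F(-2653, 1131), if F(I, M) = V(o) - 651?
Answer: -55600766386484/6409563365 ≈ -8674.7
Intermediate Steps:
o = 121 (o = 11² = 121)
V(W) = (32 - W)/W
F(I, M) = -78860/121 (F(I, M) = (32 - 1*121)/121 - 651 = (32 - 121)/121 - 651 = (1/121)*(-89) - 651 = -89/121 - 651 = -78860/121)
((2852958 + (-1160106 + 494450)/(-650246 - 650198)) + 2800624)/F(-2653, 1131) = ((2852958 + (-1160106 + 494450)/(-650246 - 650198)) + 2800624)/(-78860/121) = ((2852958 - 665656/(-1300444)) + 2800624)*(-121/78860) = ((2852958 - 665656*(-1/1300444)) + 2800624)*(-121/78860) = ((2852958 + 166414/325111) + 2800624)*(-121/78860) = (927528194752/325111 + 2800624)*(-121/78860) = (1838041864016/325111)*(-121/78860) = -55600766386484/6409563365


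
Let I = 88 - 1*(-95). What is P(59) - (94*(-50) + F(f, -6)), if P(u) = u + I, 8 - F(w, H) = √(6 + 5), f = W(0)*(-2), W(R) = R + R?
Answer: 4934 + √11 ≈ 4937.3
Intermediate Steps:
W(R) = 2*R
I = 183 (I = 88 + 95 = 183)
f = 0 (f = (2*0)*(-2) = 0*(-2) = 0)
F(w, H) = 8 - √11 (F(w, H) = 8 - √(6 + 5) = 8 - √11)
P(u) = 183 + u (P(u) = u + 183 = 183 + u)
P(59) - (94*(-50) + F(f, -6)) = (183 + 59) - (94*(-50) + (8 - √11)) = 242 - (-4700 + (8 - √11)) = 242 - (-4692 - √11) = 242 + (4692 + √11) = 4934 + √11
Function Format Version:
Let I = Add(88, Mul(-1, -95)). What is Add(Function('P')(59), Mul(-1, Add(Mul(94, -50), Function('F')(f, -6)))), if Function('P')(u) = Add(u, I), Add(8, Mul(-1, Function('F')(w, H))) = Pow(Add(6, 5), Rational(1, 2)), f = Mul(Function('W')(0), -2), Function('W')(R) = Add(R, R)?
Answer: Add(4934, Pow(11, Rational(1, 2))) ≈ 4937.3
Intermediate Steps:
Function('W')(R) = Mul(2, R)
I = 183 (I = Add(88, 95) = 183)
f = 0 (f = Mul(Mul(2, 0), -2) = Mul(0, -2) = 0)
Function('F')(w, H) = Add(8, Mul(-1, Pow(11, Rational(1, 2)))) (Function('F')(w, H) = Add(8, Mul(-1, Pow(Add(6, 5), Rational(1, 2)))) = Add(8, Mul(-1, Pow(11, Rational(1, 2)))))
Function('P')(u) = Add(183, u) (Function('P')(u) = Add(u, 183) = Add(183, u))
Add(Function('P')(59), Mul(-1, Add(Mul(94, -50), Function('F')(f, -6)))) = Add(Add(183, 59), Mul(-1, Add(Mul(94, -50), Add(8, Mul(-1, Pow(11, Rational(1, 2))))))) = Add(242, Mul(-1, Add(-4700, Add(8, Mul(-1, Pow(11, Rational(1, 2))))))) = Add(242, Mul(-1, Add(-4692, Mul(-1, Pow(11, Rational(1, 2)))))) = Add(242, Add(4692, Pow(11, Rational(1, 2)))) = Add(4934, Pow(11, Rational(1, 2)))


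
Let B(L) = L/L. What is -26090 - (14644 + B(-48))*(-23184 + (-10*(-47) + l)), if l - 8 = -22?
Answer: 332825470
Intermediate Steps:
l = -14 (l = 8 - 22 = -14)
B(L) = 1
-26090 - (14644 + B(-48))*(-23184 + (-10*(-47) + l)) = -26090 - (14644 + 1)*(-23184 + (-10*(-47) - 14)) = -26090 - 14645*(-23184 + (470 - 14)) = -26090 - 14645*(-23184 + 456) = -26090 - 14645*(-22728) = -26090 - 1*(-332851560) = -26090 + 332851560 = 332825470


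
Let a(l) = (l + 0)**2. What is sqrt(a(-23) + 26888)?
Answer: sqrt(27417) ≈ 165.58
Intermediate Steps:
a(l) = l**2
sqrt(a(-23) + 26888) = sqrt((-23)**2 + 26888) = sqrt(529 + 26888) = sqrt(27417)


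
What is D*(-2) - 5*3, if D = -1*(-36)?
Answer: -87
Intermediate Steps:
D = 36
D*(-2) - 5*3 = 36*(-2) - 5*3 = -72 - 15 = -87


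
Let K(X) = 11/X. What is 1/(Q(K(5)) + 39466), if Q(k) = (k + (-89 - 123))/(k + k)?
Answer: 22/867203 ≈ 2.5369e-5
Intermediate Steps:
Q(k) = (-212 + k)/(2*k) (Q(k) = (k - 212)/((2*k)) = (-212 + k)*(1/(2*k)) = (-212 + k)/(2*k))
1/(Q(K(5)) + 39466) = 1/((-212 + 11/5)/(2*((11/5))) + 39466) = 1/((-212 + 11*(⅕))/(2*((11*(⅕)))) + 39466) = 1/((-212 + 11/5)/(2*(11/5)) + 39466) = 1/((½)*(5/11)*(-1049/5) + 39466) = 1/(-1049/22 + 39466) = 1/(867203/22) = 22/867203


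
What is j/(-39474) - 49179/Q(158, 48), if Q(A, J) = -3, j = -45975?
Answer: 215714419/13158 ≈ 16394.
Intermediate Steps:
j/(-39474) - 49179/Q(158, 48) = -45975/(-39474) - 49179/(-3) = -45975*(-1/39474) - 49179*(-⅓) = 15325/13158 + 16393 = 215714419/13158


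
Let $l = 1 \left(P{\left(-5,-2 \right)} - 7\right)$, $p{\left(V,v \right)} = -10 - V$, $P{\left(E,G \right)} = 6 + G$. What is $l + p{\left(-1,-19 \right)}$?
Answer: $-12$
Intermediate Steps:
$l = -3$ ($l = 1 \left(\left(6 - 2\right) - 7\right) = 1 \left(4 - 7\right) = 1 \left(-3\right) = -3$)
$l + p{\left(-1,-19 \right)} = -3 - 9 = -12$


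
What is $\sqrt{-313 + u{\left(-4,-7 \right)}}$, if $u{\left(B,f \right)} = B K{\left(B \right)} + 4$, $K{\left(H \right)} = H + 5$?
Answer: $i \sqrt{313} \approx 17.692 i$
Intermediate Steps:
$K{\left(H \right)} = 5 + H$
$u{\left(B,f \right)} = 4 + B \left(5 + B\right)$ ($u{\left(B,f \right)} = B \left(5 + B\right) + 4 = 4 + B \left(5 + B\right)$)
$\sqrt{-313 + u{\left(-4,-7 \right)}} = \sqrt{-313 + \left(4 - 4 \left(5 - 4\right)\right)} = \sqrt{-313 + \left(4 - 4\right)} = \sqrt{-313 + 0} = \sqrt{-313} = i \sqrt{313}$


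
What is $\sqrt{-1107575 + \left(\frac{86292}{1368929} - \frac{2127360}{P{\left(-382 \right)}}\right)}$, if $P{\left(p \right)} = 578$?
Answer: $\frac{i \sqrt{601829691886997705603}}{23271793} \approx 1054.2 i$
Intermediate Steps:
$\sqrt{-1107575 + \left(\frac{86292}{1368929} - \frac{2127360}{P{\left(-382 \right)}}\right)} = \sqrt{-1107575 + \left(\frac{86292}{1368929} - \frac{2127360}{578}\right)} = \sqrt{-1107575 + \left(86292 \cdot \frac{1}{1368929} - \frac{1063680}{289}\right)} = \sqrt{-1107575 + \left(\frac{86292}{1368929} - \frac{1063680}{289}\right)} = \sqrt{-1107575 - \frac{1456077460332}{395620481}} = \sqrt{- \frac{439635431703907}{395620481}} = \frac{i \sqrt{601829691886997705603}}{23271793}$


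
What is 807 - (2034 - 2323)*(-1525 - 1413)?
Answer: -848275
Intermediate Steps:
807 - (2034 - 2323)*(-1525 - 1413) = 807 - (-289)*(-2938) = 807 - 1*849082 = 807 - 849082 = -848275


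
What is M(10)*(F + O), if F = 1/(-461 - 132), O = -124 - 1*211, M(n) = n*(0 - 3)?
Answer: 5959680/593 ≈ 10050.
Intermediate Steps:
M(n) = -3*n (M(n) = n*(-3) = -3*n)
O = -335 (O = -124 - 211 = -335)
F = -1/593 (F = 1/(-593) = -1/593 ≈ -0.0016863)
M(10)*(F + O) = (-3*10)*(-1/593 - 335) = -30*(-198656/593) = 5959680/593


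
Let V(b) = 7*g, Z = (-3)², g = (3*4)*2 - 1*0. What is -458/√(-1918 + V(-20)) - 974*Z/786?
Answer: -1461/131 + 229*I*√70/175 ≈ -11.153 + 10.948*I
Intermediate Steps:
g = 24 (g = 12*2 + 0 = 24 + 0 = 24)
Z = 9
V(b) = 168 (V(b) = 7*24 = 168)
-458/√(-1918 + V(-20)) - 974*Z/786 = -458/√(-1918 + 168) - 974*9/786 = -458*(-I*√70/350) - 8766*1/786 = -458*(-I*√70/350) - 1461/131 = -(-229)*I*√70/175 - 1461/131 = 229*I*√70/175 - 1461/131 = -1461/131 + 229*I*√70/175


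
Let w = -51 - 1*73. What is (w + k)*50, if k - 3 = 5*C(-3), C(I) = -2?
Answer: -6550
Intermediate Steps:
w = -124 (w = -51 - 73 = -124)
k = -7 (k = 3 + 5*(-2) = 3 - 10 = -7)
(w + k)*50 = (-124 - 7)*50 = -131*50 = -6550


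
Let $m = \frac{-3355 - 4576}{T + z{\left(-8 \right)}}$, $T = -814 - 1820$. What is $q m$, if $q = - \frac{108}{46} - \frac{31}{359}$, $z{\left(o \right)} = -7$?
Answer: $- \frac{159405169}{21806737} \approx -7.3099$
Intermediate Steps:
$q = - \frac{20099}{8257}$ ($q = \left(-108\right) \frac{1}{46} - \frac{31}{359} = - \frac{54}{23} - \frac{31}{359} = - \frac{20099}{8257} \approx -2.4342$)
$T = -2634$
$m = \frac{7931}{2641}$ ($m = \frac{-3355 - 4576}{-2634 - 7} = - \frac{7931}{-2641} = \left(-7931\right) \left(- \frac{1}{2641}\right) = \frac{7931}{2641} \approx 3.003$)
$q m = \left(- \frac{20099}{8257}\right) \frac{7931}{2641} = - \frac{159405169}{21806737}$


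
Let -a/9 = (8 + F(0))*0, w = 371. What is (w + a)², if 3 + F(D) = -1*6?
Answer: 137641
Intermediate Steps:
F(D) = -9 (F(D) = -3 - 1*6 = -3 - 6 = -9)
a = 0 (a = -9*(8 - 9)*0 = -(-9)*0 = -9*0 = 0)
(w + a)² = (371 + 0)² = 371² = 137641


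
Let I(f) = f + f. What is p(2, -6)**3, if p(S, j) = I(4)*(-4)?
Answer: -32768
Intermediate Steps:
I(f) = 2*f
p(S, j) = -32 (p(S, j) = (2*4)*(-4) = 8*(-4) = -32)
p(2, -6)**3 = (-32)**3 = -32768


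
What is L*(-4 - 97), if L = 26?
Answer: -2626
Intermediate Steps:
L*(-4 - 97) = 26*(-4 - 97) = 26*(-101) = -2626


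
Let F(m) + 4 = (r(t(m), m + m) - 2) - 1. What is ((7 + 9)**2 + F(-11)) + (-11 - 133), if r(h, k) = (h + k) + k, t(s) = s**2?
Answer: 182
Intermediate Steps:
r(h, k) = h + 2*k
F(m) = -7 + m**2 + 4*m (F(m) = -4 + (((m**2 + 2*(m + m)) - 2) - 1) = -4 + (((m**2 + 2*(2*m)) - 2) - 1) = -4 + (((m**2 + 4*m) - 2) - 1) = -4 + ((-2 + m**2 + 4*m) - 1) = -4 + (-3 + m**2 + 4*m) = -7 + m**2 + 4*m)
((7 + 9)**2 + F(-11)) + (-11 - 133) = ((7 + 9)**2 + (-7 + (-11)**2 + 4*(-11))) + (-11 - 133) = (16**2 + (-7 + 121 - 44)) - 144 = (256 + 70) - 144 = 326 - 144 = 182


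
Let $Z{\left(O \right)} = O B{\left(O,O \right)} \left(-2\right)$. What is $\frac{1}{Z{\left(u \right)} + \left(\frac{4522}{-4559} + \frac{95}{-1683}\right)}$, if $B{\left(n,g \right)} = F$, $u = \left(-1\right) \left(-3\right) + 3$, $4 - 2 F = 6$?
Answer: $\frac{7672797}{84029933} \approx 0.09131$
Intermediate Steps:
$F = -1$ ($F = 2 - 3 = -1$)
$u = 6$ ($u = 3 + 3 = 6$)
$B{\left(n,g \right)} = -1$
$Z{\left(O \right)} = 2 O$ ($Z{\left(O \right)} = O \left(-1\right) \left(-2\right) = - O \left(-2\right) = 2 O$)
$\frac{1}{Z{\left(u \right)} + \left(\frac{4522}{-4559} + \frac{95}{-1683}\right)} = \frac{1}{2 \cdot 6 + \left(\frac{4522}{-4559} + \frac{95}{-1683}\right)} = \frac{1}{12 + \left(4522 \left(- \frac{1}{4559}\right) + 95 \left(- \frac{1}{1683}\right)\right)} = \frac{1}{12 - \frac{8043631}{7672797}} = \frac{1}{\frac{84029933}{7672797}} = \frac{7672797}{84029933}$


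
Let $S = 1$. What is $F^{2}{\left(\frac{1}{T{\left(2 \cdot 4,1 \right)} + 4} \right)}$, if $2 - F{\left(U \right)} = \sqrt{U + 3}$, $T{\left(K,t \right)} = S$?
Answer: $\frac{36}{5} - \frac{16 \sqrt{5}}{5} \approx 0.044582$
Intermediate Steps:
$T{\left(K,t \right)} = 1$
$F{\left(U \right)} = 2 - \sqrt{3 + U}$ ($F{\left(U \right)} = 2 - \sqrt{U + 3} = 2 - \sqrt{3 + U}$)
$F^{2}{\left(\frac{1}{T{\left(2 \cdot 4,1 \right)} + 4} \right)} = \left(2 - \sqrt{3 + \frac{1}{1 + 4}}\right)^{2} = \left(2 - \sqrt{3 + \frac{1}{5}}\right)^{2} = \left(2 - \sqrt{\frac{16}{5}}\right)^{2} = \left(2 - \frac{4 \sqrt{5}}{5}\right)^{2}$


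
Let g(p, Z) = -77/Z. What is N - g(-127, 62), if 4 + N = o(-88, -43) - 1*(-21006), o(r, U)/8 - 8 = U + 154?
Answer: 1361225/62 ≈ 21955.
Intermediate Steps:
o(r, U) = 1296 + 8*U (o(r, U) = 64 + 8*(U + 154) = 64 + 8*(154 + U) = 64 + (1232 + 8*U) = 1296 + 8*U)
N = 21954 (N = -4 + ((1296 + 8*(-43)) - 1*(-21006)) = -4 + ((1296 - 344) + 21006) = -4 + (952 + 21006) = -4 + 21958 = 21954)
N - g(-127, 62) = 21954 - (-77)/62 = 21954 - 1*(-77/62) = 21954 + 77/62 = 1361225/62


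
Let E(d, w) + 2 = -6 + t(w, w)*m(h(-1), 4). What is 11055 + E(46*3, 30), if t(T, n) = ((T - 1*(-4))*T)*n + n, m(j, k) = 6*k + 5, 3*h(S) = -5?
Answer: 899317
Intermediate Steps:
h(S) = -5/3 (h(S) = (⅓)*(-5) = -5/3)
m(j, k) = 5 + 6*k
t(T, n) = n + T*n*(4 + T) (t(T, n) = ((T + 4)*T)*n + n = ((4 + T)*T)*n + n = (T*(4 + T))*n + n = T*n*(4 + T) + n = n + T*n*(4 + T))
E(d, w) = -8 + 29*w*(1 + w² + 4*w) (E(d, w) = -2 + (-6 + (w*(1 + w² + 4*w))*(5 + 6*4)) = -2 + (-6 + (w*(1 + w² + 4*w))*(5 + 24)) = -2 + (-6 + (w*(1 + w² + 4*w))*29) = -2 + (-6 + 29*w*(1 + w² + 4*w)) = -8 + 29*w*(1 + w² + 4*w))
11055 + E(46*3, 30) = 11055 + (-8 + 29*30*(1 + 30² + 4*30)) = 11055 + (-8 + 29*30*(1 + 900 + 120)) = 11055 + (-8 + 29*30*1021) = 11055 + (-8 + 888270) = 11055 + 888262 = 899317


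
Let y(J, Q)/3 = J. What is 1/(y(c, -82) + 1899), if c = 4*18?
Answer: 1/2115 ≈ 0.00047281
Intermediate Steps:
c = 72
y(J, Q) = 3*J
1/(y(c, -82) + 1899) = 1/(3*72 + 1899) = 1/(216 + 1899) = 1/2115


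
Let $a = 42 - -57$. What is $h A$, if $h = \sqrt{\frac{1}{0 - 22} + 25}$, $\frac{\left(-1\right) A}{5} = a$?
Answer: $- \frac{135 \sqrt{1342}}{2} \approx -2472.8$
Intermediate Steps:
$a = 99$ ($a = 42 + 57 = 99$)
$A = -495$ ($A = \left(-5\right) 99 = -495$)
$h = \frac{3 \sqrt{1342}}{22}$ ($h = \sqrt{\frac{1}{-22} + 25} = \sqrt{- \frac{1}{22} + 25} = \sqrt{\frac{549}{22}} = \frac{3 \sqrt{1342}}{22} \approx 4.9955$)
$h A = \frac{3 \sqrt{1342}}{22} \left(-495\right) = - \frac{135 \sqrt{1342}}{2}$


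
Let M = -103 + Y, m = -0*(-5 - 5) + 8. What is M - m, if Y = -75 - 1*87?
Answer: -273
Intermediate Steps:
Y = -162 (Y = -75 - 87 = -162)
m = 8 (m = -0*(-10) + 8 = -6*0 + 8 = 0 + 8 = 8)
M = -265 (M = -103 - 162 = -265)
M - m = -265 - 1*8 = -265 - 8 = -273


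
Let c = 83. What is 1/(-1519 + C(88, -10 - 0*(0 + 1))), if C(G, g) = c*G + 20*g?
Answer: 1/5585 ≈ 0.00017905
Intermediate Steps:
C(G, g) = 20*g + 83*G (C(G, g) = 83*G + 20*g = 20*g + 83*G)
1/(-1519 + C(88, -10 - 0*(0 + 1))) = 1/(-1519 + (20*(-10 - 0*(0 + 1)) + 83*88)) = 1/(-1519 + (20*(-10 - 0) + 7304)) = 1/(-1519 + (20*(-10 - 1*0) + 7304)) = 1/(-1519 + (20*(-10 + 0) + 7304)) = 1/(-1519 + (20*(-10) + 7304)) = 1/(-1519 + (-200 + 7304)) = 1/(-1519 + 7104) = 1/5585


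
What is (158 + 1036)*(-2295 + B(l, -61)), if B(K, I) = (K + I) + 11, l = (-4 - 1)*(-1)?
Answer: -2793960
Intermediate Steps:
l = 5 (l = -5*(-1) = 5)
B(K, I) = 11 + I + K (B(K, I) = (I + K) + 11 = 11 + I + K)
(158 + 1036)*(-2295 + B(l, -61)) = (158 + 1036)*(-2295 + (11 - 61 + 5)) = 1194*(-2295 - 45) = 1194*(-2340) = -2793960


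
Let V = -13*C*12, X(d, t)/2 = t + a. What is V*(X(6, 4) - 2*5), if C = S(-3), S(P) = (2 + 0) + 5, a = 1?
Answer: 0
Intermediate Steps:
S(P) = 7 (S(P) = 2 + 5 = 7)
C = 7
X(d, t) = 2 + 2*t (X(d, t) = 2*(t + 1) = 2*(1 + t) = 2 + 2*t)
V = -1092 (V = -13*7*12 = -91*12 = -1092)
V*(X(6, 4) - 2*5) = -1092*((2 + 2*4) - 2*5) = -1092*((2 + 8) - 10) = -1092*(10 - 10) = -1092*0 = 0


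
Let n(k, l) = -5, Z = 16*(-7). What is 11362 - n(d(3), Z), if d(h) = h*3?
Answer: 11367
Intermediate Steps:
d(h) = 3*h
Z = -112
11362 - n(d(3), Z) = 11362 - 1*(-5) = 11362 + 5 = 11367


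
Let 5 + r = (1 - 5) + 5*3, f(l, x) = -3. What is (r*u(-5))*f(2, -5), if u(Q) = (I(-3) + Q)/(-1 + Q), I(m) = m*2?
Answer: -33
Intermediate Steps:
I(m) = 2*m
u(Q) = (-6 + Q)/(-1 + Q) (u(Q) = (2*(-3) + Q)/(-1 + Q) = (-6 + Q)/(-1 + Q))
r = 6 (r = -5 + ((1 - 5) + 5*3) = -5 + (-4 + 15) = -5 + 11 = 6)
(r*u(-5))*f(2, -5) = (6*((-6 - 5)/(-1 - 5)))*(-3) = (6*(-11/(-6)))*(-3) = (6*(-⅙*(-11)))*(-3) = (6*(11/6))*(-3) = 11*(-3) = -33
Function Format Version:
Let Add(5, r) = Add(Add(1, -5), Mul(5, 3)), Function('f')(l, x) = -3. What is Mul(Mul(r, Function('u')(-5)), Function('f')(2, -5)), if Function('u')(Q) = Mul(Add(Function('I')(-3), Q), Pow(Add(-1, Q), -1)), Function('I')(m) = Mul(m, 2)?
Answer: -33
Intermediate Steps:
Function('I')(m) = Mul(2, m)
Function('u')(Q) = Mul(Pow(Add(-1, Q), -1), Add(-6, Q)) (Function('u')(Q) = Mul(Add(Mul(2, -3), Q), Pow(Add(-1, Q), -1)) = Mul(Add(-6, Q), Pow(Add(-1, Q), -1)) = Mul(Pow(Add(-1, Q), -1), Add(-6, Q)))
r = 6 (r = Add(-5, Add(Add(1, -5), Mul(5, 3))) = Add(-5, Add(-4, 15)) = Add(-5, 11) = 6)
Mul(Mul(r, Function('u')(-5)), Function('f')(2, -5)) = Mul(Mul(6, Mul(Pow(Add(-1, -5), -1), Add(-6, -5))), -3) = Mul(Mul(6, Mul(Pow(-6, -1), -11)), -3) = Mul(Mul(6, Mul(Rational(-1, 6), -11)), -3) = Mul(Mul(6, Rational(11, 6)), -3) = Mul(11, -3) = -33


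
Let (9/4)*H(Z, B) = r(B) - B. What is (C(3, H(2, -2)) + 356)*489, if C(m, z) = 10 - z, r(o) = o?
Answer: 178974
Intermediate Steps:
H(Z, B) = 0 (H(Z, B) = 4*(B - B)/9 = (4/9)*0 = 0)
(C(3, H(2, -2)) + 356)*489 = ((10 - 1*0) + 356)*489 = ((10 + 0) + 356)*489 = (10 + 356)*489 = 366*489 = 178974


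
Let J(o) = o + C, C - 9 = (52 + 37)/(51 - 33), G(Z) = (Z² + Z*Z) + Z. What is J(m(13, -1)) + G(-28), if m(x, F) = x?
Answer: 28205/18 ≈ 1566.9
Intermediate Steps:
G(Z) = Z + 2*Z² (G(Z) = (Z² + Z²) + Z = 2*Z² + Z = Z + 2*Z²)
C = 251/18 (C = 9 + (52 + 37)/(51 - 33) = 9 + 89/18 = 251/18 ≈ 13.944)
J(o) = 251/18 + o (J(o) = o + 251/18 = 251/18 + o)
J(m(13, -1)) + G(-28) = (251/18 + 13) - 28*(1 + 2*(-28)) = 485/18 - 28*(1 - 56) = 485/18 - 28*(-55) = 485/18 + 1540 = 28205/18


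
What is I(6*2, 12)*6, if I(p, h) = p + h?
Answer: 144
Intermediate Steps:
I(p, h) = h + p
I(6*2, 12)*6 = (12 + 6*2)*6 = (12 + 12)*6 = 24*6 = 144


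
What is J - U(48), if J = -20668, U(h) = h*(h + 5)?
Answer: -23212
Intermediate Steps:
U(h) = h*(5 + h)
J - U(48) = -20668 - 48*(5 + 48) = -20668 - 48*53 = -20668 - 1*2544 = -20668 - 2544 = -23212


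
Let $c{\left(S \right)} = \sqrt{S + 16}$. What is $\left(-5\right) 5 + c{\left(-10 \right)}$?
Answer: $-25 + \sqrt{6} \approx -22.551$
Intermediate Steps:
$c{\left(S \right)} = \sqrt{16 + S}$
$\left(-5\right) 5 + c{\left(-10 \right)} = \left(-5\right) 5 + \sqrt{16 - 10} = -25 + \sqrt{6}$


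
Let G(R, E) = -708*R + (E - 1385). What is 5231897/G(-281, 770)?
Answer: 5231897/198333 ≈ 26.379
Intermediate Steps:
G(R, E) = -1385 + E - 708*R (G(R, E) = -708*R + (-1385 + E) = -1385 + E - 708*R)
5231897/G(-281, 770) = 5231897/(-1385 + 770 - 708*(-281)) = 5231897/(-1385 + 770 + 198948) = 5231897/198333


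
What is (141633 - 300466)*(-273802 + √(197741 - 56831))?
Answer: 43488793066 - 158833*√140910 ≈ 4.3429e+10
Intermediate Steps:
(141633 - 300466)*(-273802 + √(197741 - 56831)) = -158833*(-273802 + √140910) = 43488793066 - 158833*√140910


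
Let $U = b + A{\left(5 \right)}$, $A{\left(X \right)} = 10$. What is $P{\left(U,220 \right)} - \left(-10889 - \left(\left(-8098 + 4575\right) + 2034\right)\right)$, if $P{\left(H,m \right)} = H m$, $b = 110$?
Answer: $35800$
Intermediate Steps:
$U = 120$ ($U = 110 + 10 = 120$)
$P{\left(U,220 \right)} - \left(-10889 - \left(\left(-8098 + 4575\right) + 2034\right)\right) = 120 \cdot 220 - \left(-10889 - \left(\left(-8098 + 4575\right) + 2034\right)\right) = 26400 - \left(-10889 - \left(-3523 + 2034\right)\right) = 26400 - \left(-10889 - -1489\right) = 26400 - \left(-10889 + 1489\right) = 26400 - -9400 = 26400 + 9400 = 35800$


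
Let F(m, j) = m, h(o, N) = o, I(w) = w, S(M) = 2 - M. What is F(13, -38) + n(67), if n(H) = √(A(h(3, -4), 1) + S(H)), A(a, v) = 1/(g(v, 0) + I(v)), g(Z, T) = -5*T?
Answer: 13 + 8*I ≈ 13.0 + 8.0*I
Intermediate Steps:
A(a, v) = 1/v (A(a, v) = 1/(-5*0 + v) = 1/(0 + v) = 1/v)
n(H) = √(3 - H) (n(H) = √(1/1 + (2 - H)) = √(1 + (2 - H)) = √(3 - H))
F(13, -38) + n(67) = 13 + √(3 - 1*67) = 13 + √(3 - 67) = 13 + √(-64) = 13 + 8*I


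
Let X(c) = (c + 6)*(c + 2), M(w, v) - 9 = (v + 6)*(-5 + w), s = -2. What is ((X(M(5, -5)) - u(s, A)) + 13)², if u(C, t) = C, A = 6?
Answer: 32400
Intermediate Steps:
M(w, v) = 9 + (-5 + w)*(6 + v) (M(w, v) = 9 + (v + 6)*(-5 + w) = 9 + (6 + v)*(-5 + w) = 9 + (-5 + w)*(6 + v))
X(c) = (2 + c)*(6 + c) (X(c) = (6 + c)*(2 + c) = (2 + c)*(6 + c))
((X(M(5, -5)) - u(s, A)) + 13)² = (((12 + (-21 - 5*(-5) + 6*5 - 5*5)² + 8*(-21 - 5*(-5) + 6*5 - 5*5)) - 1*(-2)) + 13)² = (((12 + (-21 + 25 + 30 - 25)² + 8*(-21 + 25 + 30 - 25)) + 2) + 13)² = (((12 + 9² + 8*9) + 2) + 13)² = (((12 + 81 + 72) + 2) + 13)² = ((165 + 2) + 13)² = (167 + 13)² = 180² = 32400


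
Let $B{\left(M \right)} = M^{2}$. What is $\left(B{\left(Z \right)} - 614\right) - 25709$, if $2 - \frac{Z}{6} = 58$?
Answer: $86573$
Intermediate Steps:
$Z = -336$ ($Z = 12 - 348 = -336$)
$\left(B{\left(Z \right)} - 614\right) - 25709 = \left(\left(-336\right)^{2} - 614\right) - 25709 = \left(112896 - 614\right) - 25709 = 112282 - 25709 = 86573$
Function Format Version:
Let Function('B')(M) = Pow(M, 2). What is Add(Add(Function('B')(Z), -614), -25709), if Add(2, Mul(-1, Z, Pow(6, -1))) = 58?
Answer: 86573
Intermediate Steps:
Z = -336 (Z = Add(12, Mul(-6, 58)) = Add(12, -348) = -336)
Add(Add(Function('B')(Z), -614), -25709) = Add(Add(Pow(-336, 2), -614), -25709) = Add(Add(112896, -614), -25709) = Add(112282, -25709) = 86573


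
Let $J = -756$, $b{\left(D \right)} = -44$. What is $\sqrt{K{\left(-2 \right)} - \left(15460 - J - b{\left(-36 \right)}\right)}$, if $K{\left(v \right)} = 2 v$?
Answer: $2 i \sqrt{4066} \approx 127.53 i$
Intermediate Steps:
$\sqrt{K{\left(-2 \right)} - \left(15460 - J - b{\left(-36 \right)}\right)} = \sqrt{2 \left(-2\right) - 16260} = \sqrt{-4 - 16260} = \sqrt{-16264} = 2 i \sqrt{4066}$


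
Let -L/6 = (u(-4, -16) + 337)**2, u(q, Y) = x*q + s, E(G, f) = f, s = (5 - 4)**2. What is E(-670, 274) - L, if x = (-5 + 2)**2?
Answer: 547498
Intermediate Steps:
x = 9 (x = (-3)**2 = 9)
s = 1 (s = 1**2 = 1)
u(q, Y) = 1 + 9*q (u(q, Y) = 9*q + 1 = 1 + 9*q)
L = -547224 (L = -6*((1 + 9*(-4)) + 337)**2 = -6*((1 - 36) + 337)**2 = -6*(-35 + 337)**2 = -6*302**2 = -6*91204 = -547224)
E(-670, 274) - L = 274 - 1*(-547224) = 274 + 547224 = 547498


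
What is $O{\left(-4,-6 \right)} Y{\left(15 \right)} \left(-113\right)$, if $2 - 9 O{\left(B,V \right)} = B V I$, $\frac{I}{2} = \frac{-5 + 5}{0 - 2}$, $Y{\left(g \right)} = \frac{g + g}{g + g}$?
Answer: $- \frac{226}{9} \approx -25.111$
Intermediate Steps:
$Y{\left(g \right)} = 1$ ($Y{\left(g \right)} = \frac{2 g}{2 g} = 2 g \frac{1}{2 g} = 1$)
$I = 0$ ($I = 2 \frac{-5 + 5}{0 - 2} = 2 \frac{0}{-2} = 2 \cdot 0 \left(- \frac{1}{2}\right) = 2 \cdot 0 = 0$)
$O{\left(B,V \right)} = \frac{2}{9}$ ($O{\left(B,V \right)} = \frac{2}{9} - \frac{B V 0}{9} = \frac{2}{9} - 0 = \frac{2}{9} + 0 = \frac{2}{9}$)
$O{\left(-4,-6 \right)} Y{\left(15 \right)} \left(-113\right) = \frac{2}{9} \cdot 1 \left(-113\right) = \frac{2}{9} \left(-113\right) = - \frac{226}{9}$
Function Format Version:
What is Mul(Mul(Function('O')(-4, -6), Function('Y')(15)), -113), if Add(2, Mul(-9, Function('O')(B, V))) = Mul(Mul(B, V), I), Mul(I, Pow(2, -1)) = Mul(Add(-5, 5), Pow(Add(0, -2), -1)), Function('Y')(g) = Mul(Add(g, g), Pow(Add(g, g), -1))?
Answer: Rational(-226, 9) ≈ -25.111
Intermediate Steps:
Function('Y')(g) = 1 (Function('Y')(g) = Mul(Mul(2, g), Pow(Mul(2, g), -1)) = Mul(Mul(2, g), Mul(Rational(1, 2), Pow(g, -1))) = 1)
I = 0 (I = Mul(2, Mul(Add(-5, 5), Pow(Add(0, -2), -1))) = Mul(2, Mul(0, Pow(-2, -1))) = Mul(2, Mul(0, Rational(-1, 2))) = Mul(2, 0) = 0)
Function('O')(B, V) = Rational(2, 9) (Function('O')(B, V) = Add(Rational(2, 9), Mul(Rational(-1, 9), Mul(Mul(B, V), 0))) = Add(Rational(2, 9), Mul(Rational(-1, 9), 0)) = Add(Rational(2, 9), 0) = Rational(2, 9))
Mul(Mul(Function('O')(-4, -6), Function('Y')(15)), -113) = Mul(Mul(Rational(2, 9), 1), -113) = Mul(Rational(2, 9), -113) = Rational(-226, 9)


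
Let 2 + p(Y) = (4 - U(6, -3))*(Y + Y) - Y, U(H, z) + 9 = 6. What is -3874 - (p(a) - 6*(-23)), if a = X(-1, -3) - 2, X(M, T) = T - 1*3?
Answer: -3906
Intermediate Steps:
X(M, T) = -3 + T (X(M, T) = T - 3 = -3 + T)
U(H, z) = -3 (U(H, z) = -9 + 6 = -3)
a = -8 (a = (-3 - 3) - 2 = -6 - 2 = -8)
p(Y) = -2 + 13*Y (p(Y) = -2 + ((4 - 1*(-3))*(Y + Y) - Y) = -2 + ((4 + 3)*(2*Y) - Y) = -2 + (7*(2*Y) - Y) = -2 + (14*Y - Y) = -2 + 13*Y)
-3874 - (p(a) - 6*(-23)) = -3874 - ((-2 + 13*(-8)) - 6*(-23)) = -3874 - ((-2 - 104) + 138) = -3874 - (-106 + 138) = -3874 - 1*32 = -3874 - 32 = -3906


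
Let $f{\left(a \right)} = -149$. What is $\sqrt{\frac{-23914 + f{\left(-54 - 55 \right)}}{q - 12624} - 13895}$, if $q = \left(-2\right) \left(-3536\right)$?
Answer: $\frac{i \sqrt{26760979019}}{1388} \approx 117.86 i$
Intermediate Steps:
$q = 7072$
$\sqrt{\frac{-23914 + f{\left(-54 - 55 \right)}}{q - 12624} - 13895} = \sqrt{\frac{-23914 - 149}{7072 - 12624} - 13895} = \sqrt{- \frac{24063}{-5552} - 13895} = \sqrt{\left(-24063\right) \left(- \frac{1}{5552}\right) - 13895} = \sqrt{\frac{24063}{5552} - 13895} = \sqrt{- \frac{77120977}{5552}} = \frac{i \sqrt{26760979019}}{1388}$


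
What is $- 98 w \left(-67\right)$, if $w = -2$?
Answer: $-13132$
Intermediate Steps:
$- 98 w \left(-67\right) = \left(-98\right) \left(-2\right) \left(-67\right) = 196 \left(-67\right) = -13132$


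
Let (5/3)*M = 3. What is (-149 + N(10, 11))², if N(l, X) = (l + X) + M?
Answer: 398161/25 ≈ 15926.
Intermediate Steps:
M = 9/5 (M = (⅗)*3 = 9/5 ≈ 1.8000)
N(l, X) = 9/5 + X + l (N(l, X) = (l + X) + 9/5 = (X + l) + 9/5 = 9/5 + X + l)
(-149 + N(10, 11))² = (-149 + (9/5 + 11 + 10))² = (-149 + 114/5)² = (-631/5)² = 398161/25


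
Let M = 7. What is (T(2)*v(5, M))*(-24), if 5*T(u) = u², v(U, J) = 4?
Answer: -384/5 ≈ -76.800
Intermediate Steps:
T(u) = u²/5
(T(2)*v(5, M))*(-24) = (((⅕)*2²)*4)*(-24) = (((⅕)*4)*4)*(-24) = ((⅘)*4)*(-24) = (16/5)*(-24) = -384/5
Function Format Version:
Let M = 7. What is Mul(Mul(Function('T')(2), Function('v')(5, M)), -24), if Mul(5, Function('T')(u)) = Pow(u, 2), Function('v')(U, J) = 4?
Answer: Rational(-384, 5) ≈ -76.800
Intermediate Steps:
Function('T')(u) = Mul(Rational(1, 5), Pow(u, 2))
Mul(Mul(Function('T')(2), Function('v')(5, M)), -24) = Mul(Mul(Mul(Rational(1, 5), Pow(2, 2)), 4), -24) = Mul(Mul(Mul(Rational(1, 5), 4), 4), -24) = Mul(Mul(Rational(4, 5), 4), -24) = Mul(Rational(16, 5), -24) = Rational(-384, 5)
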